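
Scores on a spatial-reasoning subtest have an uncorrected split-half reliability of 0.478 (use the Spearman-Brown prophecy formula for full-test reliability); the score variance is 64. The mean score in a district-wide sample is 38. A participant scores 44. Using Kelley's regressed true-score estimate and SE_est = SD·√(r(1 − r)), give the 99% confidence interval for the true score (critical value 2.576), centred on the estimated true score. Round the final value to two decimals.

[32.03, 51.73]

SD = √64 = 8.000
Spearman-Brown: r = 2(0.478) / (1 + 0.478) = 0.956 / 1.478 ≈ 0.647
Estimated true score = 0.647×44 + (1 − 0.647)×38 ≈ 41.881
SE_est = 8.000×√(0.647×0.353) ≈ 3.824
99% CI: 41.881 ± 9.850 ≈ (32.031, 51.731)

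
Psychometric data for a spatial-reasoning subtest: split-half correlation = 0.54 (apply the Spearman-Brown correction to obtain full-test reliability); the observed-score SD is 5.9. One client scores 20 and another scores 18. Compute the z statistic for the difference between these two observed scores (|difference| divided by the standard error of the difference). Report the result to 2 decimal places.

0.44

r_full = 2·0.54 / (1 + 0.54) ≈ 0.70130
SEM = 5.90000×√(1 − 0.70130) ≈ 3.22456
SE_diff = √2 × SEM ≈ 4.56022
z = 2 / 4.56022 ≈ 0.43858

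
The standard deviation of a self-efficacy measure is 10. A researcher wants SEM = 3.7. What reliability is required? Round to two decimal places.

Required reliability = 1 − (SEM/SD)² = 1 − 0.1369 ≈ 0.8631

0.86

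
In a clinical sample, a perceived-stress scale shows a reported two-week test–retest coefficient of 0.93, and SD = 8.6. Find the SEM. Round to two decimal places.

2.28

SEM = 8.6000 * √(1 − 0.9300) = 8.6000 * √0.0700 ≈ 8.6000 * 0.2646 ≈ 2.2753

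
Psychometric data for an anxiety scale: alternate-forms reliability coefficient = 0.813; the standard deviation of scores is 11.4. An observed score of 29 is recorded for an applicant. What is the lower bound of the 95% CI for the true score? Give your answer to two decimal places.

SEM = 11.40000 × √(1 − 0.81300) = 11.40000 × √0.18700 ≈ 11.40000 × 0.43243 ≈ 4.92976
Half-width = 1.96×4.92976 ≈ 9.66233
Lower bound: 29 − 9.66233 = 19.33767

19.34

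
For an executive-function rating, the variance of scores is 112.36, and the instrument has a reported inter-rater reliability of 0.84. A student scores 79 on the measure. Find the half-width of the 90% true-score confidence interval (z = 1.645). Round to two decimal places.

6.97

SD = √112.36 ≈ 10.6000
SEM = 10.6000 × √(1 − 0.8400) = 10.6000 × √0.1600 ≈ 10.6000 × 0.4000 ≈ 4.2400
Half-width = 1.645×4.2400 ≈ 6.9748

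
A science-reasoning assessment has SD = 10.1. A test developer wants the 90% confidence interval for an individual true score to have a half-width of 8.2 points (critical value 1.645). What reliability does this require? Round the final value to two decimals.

0.76

Required SEM = 8.2 / 1.645 ≈ 4.9848
r = 1 − (SEM / SD)² = 1 − (4.9848 / 10.1)² ≈ 1 − 0.2436 ≈ 0.7564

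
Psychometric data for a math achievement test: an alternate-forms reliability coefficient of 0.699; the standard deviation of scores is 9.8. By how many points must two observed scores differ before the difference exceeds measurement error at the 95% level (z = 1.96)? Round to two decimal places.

14.90

The standard error of measurement is 9.8000×√(1 − 0.6990) ≈ 9.8000×0.5486 ≈ 5.3766.
Standard error of the difference = 5.3766·√2 ≈ 7.6037
Smallest detectable difference = 1.96×7.6037 ≈ 14.9032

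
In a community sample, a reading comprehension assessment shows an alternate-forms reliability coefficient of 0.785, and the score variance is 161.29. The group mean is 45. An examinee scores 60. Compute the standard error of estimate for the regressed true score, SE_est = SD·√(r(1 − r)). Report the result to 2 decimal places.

σ = 161.29^(1/2) = 12.700
SE_est = 12.700×√(0.785×0.215) ≈ 5.217

5.22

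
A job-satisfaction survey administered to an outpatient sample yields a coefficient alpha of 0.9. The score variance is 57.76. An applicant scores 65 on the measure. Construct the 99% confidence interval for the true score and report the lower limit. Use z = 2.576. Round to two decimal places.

58.81

σ = 57.76^(1/2) = 7.600
SEM = 7.600 * √(1 − 0.900) = 7.600 * √0.100 ≈ 7.600 * 0.316 ≈ 2.403
Half-width = 2.576*2.403 ≈ 6.191
Lower limit = 65 − 6.191 ≈ 58.809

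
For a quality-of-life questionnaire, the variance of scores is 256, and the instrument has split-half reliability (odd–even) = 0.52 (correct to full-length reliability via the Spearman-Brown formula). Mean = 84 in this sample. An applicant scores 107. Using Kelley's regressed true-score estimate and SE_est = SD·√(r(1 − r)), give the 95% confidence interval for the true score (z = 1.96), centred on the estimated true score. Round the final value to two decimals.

SD = √256 = 16.00000
Full-length reliability (Spearman-Brown) = 2(0.52)/(1+0.52) ≈ 0.68421
T̂ = 0.68421(107) + 0.31579(84) ≈ 99.73684
SE_est = SD × √(r(1 − r)) = 16.00000 × √0.21607 ≈ 16.00000 × 0.46483 ≈ 7.43727
95% CI: 99.73684 ± 14.57705 ≈ (85.15979, 114.31390)

[85.16, 114.31]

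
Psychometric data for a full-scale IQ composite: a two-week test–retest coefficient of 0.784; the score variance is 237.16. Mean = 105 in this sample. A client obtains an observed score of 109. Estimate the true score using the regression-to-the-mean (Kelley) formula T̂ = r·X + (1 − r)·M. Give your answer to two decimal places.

108.14

T̂ = 0.78400(109) + 0.21600(105) ≈ 108.13600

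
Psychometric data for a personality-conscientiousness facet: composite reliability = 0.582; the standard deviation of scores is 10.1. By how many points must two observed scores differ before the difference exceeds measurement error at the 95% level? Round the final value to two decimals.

The standard error of measurement is 10.1000*√(1 − 0.5820) ≃ 10.1000*0.6465 ≃ 6.5299.
SE_diff = SEM * √2 ≃ 6.5299 * 1.4142 ≃ 9.2347
Minimum reliable difference = 1.96 * SE_diff ≃ 1.96 * 9.2347 ≃ 18.1001

18.10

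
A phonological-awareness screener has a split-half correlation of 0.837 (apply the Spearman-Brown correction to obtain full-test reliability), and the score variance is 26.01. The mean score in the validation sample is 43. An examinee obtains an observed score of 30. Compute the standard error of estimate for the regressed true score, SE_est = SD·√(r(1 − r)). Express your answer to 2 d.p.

SD = √26.01 = 5.1000
Spearman-Brown: r = 2(0.837) / (1 + 0.837) = 1.6740 / 1.8370 ≈ 0.9113
SE_est = SD · √(r(1 − r)) = 5.1000 · √0.0809 ≈ 5.1000 · 0.2844 ≈ 1.4502

1.45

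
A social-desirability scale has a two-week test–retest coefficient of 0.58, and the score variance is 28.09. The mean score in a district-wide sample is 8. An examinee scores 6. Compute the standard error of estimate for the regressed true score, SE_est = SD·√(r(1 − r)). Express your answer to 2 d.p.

2.62

SD = √28.09 ≈ 5.300
SE_est = 5.300·√(0.580·0.420) ≈ 2.616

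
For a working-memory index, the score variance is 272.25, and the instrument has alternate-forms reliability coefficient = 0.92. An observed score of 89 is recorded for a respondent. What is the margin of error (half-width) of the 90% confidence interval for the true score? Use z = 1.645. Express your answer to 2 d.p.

SD = √272.25 = 16.5000
The standard error of measurement is 16.5000·√(1 − 0.9200) ≈ 16.5000·0.2828 ≈ 4.6669.
Half-width = 1.645·4.6669 ≈ 7.6771

7.68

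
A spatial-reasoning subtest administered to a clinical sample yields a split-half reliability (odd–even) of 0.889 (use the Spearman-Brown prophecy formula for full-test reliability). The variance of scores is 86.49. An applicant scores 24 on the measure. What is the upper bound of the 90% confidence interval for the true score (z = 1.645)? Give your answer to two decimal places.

SD = √86.49 ≈ 9.300
Full-length reliability (Spearman-Brown) = 2(0.889)/(1+0.889) ≈ 0.941
SEM = 9.300×√(1 − 0.941) ≈ 2.254
1.645 × SEM ≈ 3.708
Upper bound: 24 + 3.708 = 27.708

27.71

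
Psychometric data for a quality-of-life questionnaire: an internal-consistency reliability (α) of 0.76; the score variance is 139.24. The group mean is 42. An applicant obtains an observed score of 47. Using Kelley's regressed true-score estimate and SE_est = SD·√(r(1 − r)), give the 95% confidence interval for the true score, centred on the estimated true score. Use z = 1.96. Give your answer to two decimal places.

[35.92, 55.68]

SD = √139.24 ≈ 11.800
T̂ = 0.760(47) + 0.240(42) ≈ 45.800
SE_est = SD · √(r(1 − r)) = 11.800 · √0.182 ≈ 11.800 · 0.427 ≈ 5.040
CI = 45.800 ± 1.96 · 5.040 → [35.922, 55.678]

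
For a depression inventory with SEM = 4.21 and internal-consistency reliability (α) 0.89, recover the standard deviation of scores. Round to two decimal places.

12.69

σ = SEM·(1 − r)^(−1/2) ≈ 4.21×3.0151 ≈ 12.6936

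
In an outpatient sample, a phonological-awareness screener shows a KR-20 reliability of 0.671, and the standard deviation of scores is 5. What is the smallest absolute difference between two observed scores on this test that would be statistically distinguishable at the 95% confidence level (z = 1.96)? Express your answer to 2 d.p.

SEM = 5.000*√(1 − 0.671) ≈ 2.868
SE_diff = SEM * √2 ≈ 2.868 * 1.414 ≈ 4.056
Smallest detectable difference = 1.96*4.056 ≈ 7.949

7.95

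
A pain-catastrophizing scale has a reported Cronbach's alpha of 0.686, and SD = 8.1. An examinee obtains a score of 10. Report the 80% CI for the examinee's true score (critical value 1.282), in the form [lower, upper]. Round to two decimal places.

[4.18, 15.82]

The standard error of measurement is 8.1000×√(1 − 0.6860) ≈ 8.1000×0.5604 ≈ 4.5389.
Margin = 1.282 × 4.5389 ≈ 5.8189
CI = 10 ± 5.8189 → [4.1811, 15.8189]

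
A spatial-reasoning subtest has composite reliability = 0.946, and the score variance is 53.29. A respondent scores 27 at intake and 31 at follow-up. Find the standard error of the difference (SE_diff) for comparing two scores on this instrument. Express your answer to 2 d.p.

σ = 53.29^(1/2) = 7.30000
SEM = 7.30000 * √(1 − 0.94600) = 7.30000 * √0.05400 ≈ 7.30000 * 0.23238 ≈ 1.69637
SE_diff = SEM * √2 ≈ 1.69637 * 1.41421 ≈ 2.39902

2.40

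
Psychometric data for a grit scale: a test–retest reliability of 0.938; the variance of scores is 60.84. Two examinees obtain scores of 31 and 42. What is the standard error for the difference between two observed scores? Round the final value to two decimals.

SD = √60.84 ≈ 7.8000
SEM = 7.8000×√(1 − 0.9380) ≈ 1.9422
SE_diff = SEM × √2 ≈ 1.9422 × 1.4142 ≈ 2.7467

2.75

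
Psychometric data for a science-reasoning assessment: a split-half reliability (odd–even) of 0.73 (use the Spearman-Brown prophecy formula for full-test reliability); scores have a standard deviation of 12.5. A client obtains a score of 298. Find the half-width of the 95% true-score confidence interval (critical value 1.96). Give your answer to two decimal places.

r_full = 2·0.73 / (1 + 0.73) ≈ 0.84393
SEM = 12.50000·√(1 − 0.84393) ≈ 4.93820
Margin = 1.96 · 4.93820 ≈ 9.67888

9.68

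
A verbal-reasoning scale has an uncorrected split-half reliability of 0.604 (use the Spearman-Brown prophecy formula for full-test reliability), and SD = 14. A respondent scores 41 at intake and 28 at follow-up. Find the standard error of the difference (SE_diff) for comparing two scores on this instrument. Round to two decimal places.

9.84

r_full = 2·0.604 / (1 + 0.604) ≃ 0.7531
SEM = 14.0000·√(1 − 0.7531) ≃ 6.9562
SE_diff = SEM · √2 ≃ 6.9562 · 1.4142 ≃ 9.8376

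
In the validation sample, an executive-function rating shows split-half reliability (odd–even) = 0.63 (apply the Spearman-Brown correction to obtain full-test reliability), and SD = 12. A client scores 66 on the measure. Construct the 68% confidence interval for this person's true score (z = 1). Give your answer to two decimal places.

[60.28, 71.72]

Spearman-Brown: r = 2(0.63) / (1 + 0.63) = 1.2600 / 1.6300 ≈ 0.7730
SEM = 12.0000 * √(1 − 0.7730) = 12.0000 * √0.2270 ≈ 12.0000 * 0.4764 ≈ 5.7173
1 * SEM ≈ 5.7173
CI = 66 ± 5.7173 → [60.2827, 71.7173]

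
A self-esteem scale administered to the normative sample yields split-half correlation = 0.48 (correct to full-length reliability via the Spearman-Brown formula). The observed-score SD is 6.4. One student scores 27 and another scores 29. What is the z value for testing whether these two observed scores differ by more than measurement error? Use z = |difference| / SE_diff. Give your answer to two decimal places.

0.37

Full-length reliability (Spearman-Brown) = 2(0.48)/(1+0.48) ≃ 0.649
SEM = 6.400 · √(1 − 0.649) = 6.400 · √0.351 ≃ 6.400 · 0.593 ≃ 3.794
Standard error of the difference = 3.794·√2 ≃ 5.365
z = 2 / 5.365 ≃ 0.373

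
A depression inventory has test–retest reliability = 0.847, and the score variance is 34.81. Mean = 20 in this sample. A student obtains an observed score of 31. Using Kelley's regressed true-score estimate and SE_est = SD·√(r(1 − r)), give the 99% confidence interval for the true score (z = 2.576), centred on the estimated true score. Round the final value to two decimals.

SD = √34.81 = 5.9000
Estimated true score = 0.8470·31 + (1 − 0.8470)·20 ≃ 29.3170
SE_est = 5.9000·√(0.8470·0.1530) ≃ 2.1239
99% CI: 29.3170 ± 5.4712 ≃ (23.8458, 34.7882)

[23.85, 34.79]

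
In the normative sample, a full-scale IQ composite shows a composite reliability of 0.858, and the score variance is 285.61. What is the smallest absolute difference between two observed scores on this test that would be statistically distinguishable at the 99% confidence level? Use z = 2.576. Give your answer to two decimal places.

SD = √285.61 ≃ 16.9000
The standard error of measurement is 16.9000*√(1 − 0.8580) ≃ 16.9000*0.3768 ≃ 6.3684.
Standard error of the difference = 6.3684·√2 ≃ 9.0063
Minimum reliable difference = 2.576 * SE_diff ≃ 2.576 * 9.0063 ≃ 23.2002

23.20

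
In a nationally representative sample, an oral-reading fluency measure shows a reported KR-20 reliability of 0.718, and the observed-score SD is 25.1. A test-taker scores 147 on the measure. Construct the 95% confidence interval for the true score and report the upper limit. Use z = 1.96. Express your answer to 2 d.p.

173.12

SEM = 25.1000×√(1 − 0.7180) ≈ 13.3290
1.96 × SEM ≈ 26.1249
Upper bound: 147 + 26.1249 = 173.1249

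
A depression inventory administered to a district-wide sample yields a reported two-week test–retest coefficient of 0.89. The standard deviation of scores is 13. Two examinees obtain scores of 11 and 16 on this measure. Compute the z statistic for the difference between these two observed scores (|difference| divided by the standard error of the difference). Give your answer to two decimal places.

SEM = 13.000 · √(1 − 0.890) = 13.000 · √0.110 ≈ 13.000 · 0.332 ≈ 4.312
Standard error of the difference = 4.312·√2 ≈ 6.098
z = 5 / 6.098 ≈ 0.820

0.82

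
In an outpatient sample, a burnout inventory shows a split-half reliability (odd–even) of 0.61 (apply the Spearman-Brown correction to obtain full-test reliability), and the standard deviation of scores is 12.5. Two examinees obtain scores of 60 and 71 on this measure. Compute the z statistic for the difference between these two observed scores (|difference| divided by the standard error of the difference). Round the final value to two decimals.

1.26

r_full = 2·0.61 / (1 + 0.61) ≃ 0.75776
The standard error of measurement is 12.50000×√(1 − 0.75776) ≃ 12.50000×0.49217 ≃ 6.15218.
Standard error of the difference = 6.15218·√2 ≃ 8.70050
z = |60 − 71| / 8.70050 = 11 / 8.70050 ≃ 1.26429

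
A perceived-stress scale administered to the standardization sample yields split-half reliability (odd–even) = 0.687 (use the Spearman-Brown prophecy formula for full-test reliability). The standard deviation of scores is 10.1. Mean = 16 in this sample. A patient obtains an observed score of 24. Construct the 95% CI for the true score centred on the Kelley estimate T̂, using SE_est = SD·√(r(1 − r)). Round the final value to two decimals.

r_full = 2·0.687 / (1 + 0.687) ≈ 0.81446
T̂ = 0.81446(24) + 0.18554(16) ≈ 22.51571
SE_est = SD × √(r(1 − r)) = 10.10000 × √0.15111 ≈ 10.10000 × 0.38873 ≈ 3.92619
95% CI: 22.51571 ± 7.69534 ≈ (14.82037, 30.21105)

[14.82, 30.21]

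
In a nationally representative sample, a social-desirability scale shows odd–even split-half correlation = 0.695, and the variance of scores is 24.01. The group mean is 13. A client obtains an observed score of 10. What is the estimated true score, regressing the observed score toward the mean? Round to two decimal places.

10.54

r_full = 2·0.695 / (1 + 0.695) ≈ 0.82006
Estimated true score = 0.82006·10 + (1 − 0.82006)·13 ≈ 10.53982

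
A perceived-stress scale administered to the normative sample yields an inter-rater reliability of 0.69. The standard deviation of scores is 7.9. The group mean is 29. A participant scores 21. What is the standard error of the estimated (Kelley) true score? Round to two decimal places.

3.65

SE_est = 7.9000·√[r(1 − r)] ≈ 3.6537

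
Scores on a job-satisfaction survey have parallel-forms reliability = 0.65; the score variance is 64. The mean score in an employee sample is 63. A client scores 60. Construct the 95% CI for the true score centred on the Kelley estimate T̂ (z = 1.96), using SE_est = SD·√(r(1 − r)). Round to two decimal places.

σ = 64^(1/2) = 8.0000
T̂ = r·X + (1 − r)·M = 0.6500*60 + 0.3500*63 = 39.0000 + 22.0500 ≃ 61.0500
SE_est = SD * √(r(1 − r)) = 8.0000 * √0.2275 ≃ 8.0000 * 0.4770 ≃ 3.8158
CI = 61.0500 ± 1.96 * 3.8158 → [53.5711, 68.5289]

[53.57, 68.53]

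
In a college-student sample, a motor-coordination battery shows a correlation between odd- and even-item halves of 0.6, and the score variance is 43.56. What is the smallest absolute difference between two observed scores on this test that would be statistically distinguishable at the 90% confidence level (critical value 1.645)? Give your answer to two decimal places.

7.68

SD = √43.56 = 6.6000
Full-length reliability (Spearman-Brown) = 2(0.6)/(1+0.6) ≃ 0.7500
SEM = 6.6000×√(1 − 0.7500) ≃ 3.3000
Standard error of the difference = 3.3000·√2 ≃ 4.6669
Minimum reliable difference = 1.645 × SE_diff ≃ 1.645 × 4.6669 ≃ 7.6771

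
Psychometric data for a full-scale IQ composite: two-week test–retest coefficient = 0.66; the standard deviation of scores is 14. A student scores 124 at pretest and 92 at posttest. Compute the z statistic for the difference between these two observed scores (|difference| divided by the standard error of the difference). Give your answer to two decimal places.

2.77

SEM = 14.00000×√(1 − 0.66000) ≈ 8.16333
SE_diff = SEM × √2 ≈ 8.16333 × 1.41421 ≈ 11.54470
z = |124 − 92| / 11.54470 = 32 / 11.54470 ≈ 2.77184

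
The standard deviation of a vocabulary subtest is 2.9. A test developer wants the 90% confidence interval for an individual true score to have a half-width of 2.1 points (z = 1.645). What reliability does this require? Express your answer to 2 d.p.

Required SEM = 2.1 / 1.645 ≃ 1.2766
r = 1 − (SEM / SD)² = 1 − (1.2766 / 2.9)² ≃ 1 − 0.1938 ≃ 0.8062

0.81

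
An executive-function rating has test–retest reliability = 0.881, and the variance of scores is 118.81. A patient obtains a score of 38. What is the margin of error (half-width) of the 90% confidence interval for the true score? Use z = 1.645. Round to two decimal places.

6.19

SD = √118.81 ≈ 10.900
The standard error of measurement is 10.900·√(1 − 0.881) ≈ 10.900·0.345 ≈ 3.760.
1.645 · SEM ≈ 6.185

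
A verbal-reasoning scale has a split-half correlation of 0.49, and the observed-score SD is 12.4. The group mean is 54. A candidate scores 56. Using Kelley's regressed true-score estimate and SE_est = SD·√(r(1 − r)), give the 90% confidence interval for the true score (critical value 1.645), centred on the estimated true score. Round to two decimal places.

r_full = 2·0.49 / (1 + 0.49) ≃ 0.65772
Estimated true score = 0.65772·56 + (1 − 0.65772)·54 ≃ 55.31544
SE_est = SD · √(r(1 − r)) = 12.40000 · √0.22512 ≃ 12.40000 · 0.47447 ≃ 5.88347
90% CI: 55.31544 ± 9.67831 ≃ (45.63713, 64.99374)

[45.64, 64.99]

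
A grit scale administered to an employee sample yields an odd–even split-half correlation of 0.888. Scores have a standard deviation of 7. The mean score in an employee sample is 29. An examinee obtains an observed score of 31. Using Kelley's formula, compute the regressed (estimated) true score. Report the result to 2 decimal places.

30.88

Spearman-Brown: r = 2(0.888) / (1 + 0.888) = 1.776 / 1.888 ≃ 0.941
T̂ = r·X + (1 − r)·M = 0.941*31 + 0.059*29 ≃ 29.161 + 1.720 ≃ 30.881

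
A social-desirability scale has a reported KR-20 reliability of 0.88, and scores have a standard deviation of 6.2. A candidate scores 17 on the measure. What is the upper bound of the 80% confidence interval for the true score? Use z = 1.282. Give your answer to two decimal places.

19.75

SEM = 6.200 * √(1 − 0.880) = 6.200 * √0.120 ≈ 6.200 * 0.346 ≈ 2.148
Half-width = 1.282*2.148 ≈ 2.753
Upper bound: 17 + 2.753 = 19.753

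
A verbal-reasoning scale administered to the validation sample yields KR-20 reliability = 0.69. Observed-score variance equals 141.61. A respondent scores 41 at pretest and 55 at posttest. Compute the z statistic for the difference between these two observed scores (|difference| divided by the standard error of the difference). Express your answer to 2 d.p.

1.49

σ = 141.61^(1/2) = 11.900
SEM = 11.900 × √(1 − 0.690) = 11.900 × √0.310 ≈ 11.900 × 0.557 ≈ 6.626
SE_diff = √2 × SEM ≈ 9.370
z = |41 − 55| / 9.370 = 14 / 9.370 ≈ 1.494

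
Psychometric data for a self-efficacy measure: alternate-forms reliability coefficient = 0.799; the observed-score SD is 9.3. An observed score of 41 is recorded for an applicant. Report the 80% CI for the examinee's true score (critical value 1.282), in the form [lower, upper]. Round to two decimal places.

SEM = 9.3000·√(1 − 0.7990) ≈ 4.1695
Half-width = 1.282·4.1695 ≈ 5.3453
Interval: (35.6547, 46.3453)

[35.65, 46.35]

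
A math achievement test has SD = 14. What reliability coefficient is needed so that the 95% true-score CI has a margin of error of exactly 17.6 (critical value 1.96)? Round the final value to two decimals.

0.59

SEM needed = half-width / z = 17.6/1.96 ≈ 8.9796
r = 1 − (8.9796/14)² ≈ 1 − 0.4114 ≈ 0.5886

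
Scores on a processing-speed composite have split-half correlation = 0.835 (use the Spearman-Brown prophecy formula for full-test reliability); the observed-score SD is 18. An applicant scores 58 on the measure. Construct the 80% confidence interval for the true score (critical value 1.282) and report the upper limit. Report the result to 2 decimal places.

Full-length reliability (Spearman-Brown) = 2(0.835)/(1+0.835) ≈ 0.9101
SEM = 18.0000 · √(1 − 0.9101) = 18.0000 · √0.0899 ≈ 18.0000 · 0.2999 ≈ 5.3975
Half-width = 1.282·5.3975 ≈ 6.9197
Upper limit = 58 + 6.9197 ≈ 64.9197

64.92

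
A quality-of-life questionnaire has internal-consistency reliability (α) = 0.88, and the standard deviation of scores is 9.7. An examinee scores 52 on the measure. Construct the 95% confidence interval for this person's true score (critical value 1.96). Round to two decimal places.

SEM = 9.7000 × √(1 − 0.8800) = 9.7000 × √0.1200 ≃ 9.7000 × 0.3464 ≃ 3.3602
Margin = 1.96 × 3.3602 ≃ 6.5859
95% CI: 52 ± 6.5859 = [45.4141, 58.5859]

[45.41, 58.59]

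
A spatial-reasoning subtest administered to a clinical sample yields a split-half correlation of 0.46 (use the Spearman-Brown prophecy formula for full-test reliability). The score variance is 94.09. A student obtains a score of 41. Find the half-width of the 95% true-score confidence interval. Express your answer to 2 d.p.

σ = 94.09^(1/2) = 9.7000
Spearman-Brown: r = 2(0.46) / (1 + 0.46) = 0.9200 / 1.4600 ≃ 0.6301
The standard error of measurement is 9.7000*√(1 − 0.6301) ≃ 9.7000*0.6082 ≃ 5.8992.
Half-width = 1.96*5.8992 ≃ 11.5624

11.56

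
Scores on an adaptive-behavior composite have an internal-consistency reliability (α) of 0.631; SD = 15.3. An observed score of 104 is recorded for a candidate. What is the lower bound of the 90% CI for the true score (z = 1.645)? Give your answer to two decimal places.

The standard error of measurement is 15.3000*√(1 − 0.6310) ≈ 15.3000*0.6075 ≈ 9.2940.
1.645 * SEM ≈ 15.2887
Lower limit = 104 − 15.2887 ≈ 88.7113

88.71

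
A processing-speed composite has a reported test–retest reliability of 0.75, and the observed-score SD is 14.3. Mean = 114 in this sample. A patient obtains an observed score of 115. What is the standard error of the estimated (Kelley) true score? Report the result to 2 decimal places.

SE_est = 14.3000×√(0.7500×0.2500) ≃ 6.1921

6.19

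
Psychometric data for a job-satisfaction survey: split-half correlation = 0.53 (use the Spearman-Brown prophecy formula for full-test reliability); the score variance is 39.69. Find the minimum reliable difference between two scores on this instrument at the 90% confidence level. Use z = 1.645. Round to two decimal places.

σ = 39.69^(1/2) = 6.300
Full-length reliability (Spearman-Brown) = 2(0.53)/(1+0.53) ≈ 0.693
SEM = 6.300 * √(1 − 0.693) = 6.300 * √0.307 ≈ 6.300 * 0.554 ≈ 3.492
Standard error of the difference = 3.492·√2 ≈ 4.938
Minimum reliable difference = 1.645 * SE_diff ≈ 1.645 * 4.938 ≈ 8.123

8.12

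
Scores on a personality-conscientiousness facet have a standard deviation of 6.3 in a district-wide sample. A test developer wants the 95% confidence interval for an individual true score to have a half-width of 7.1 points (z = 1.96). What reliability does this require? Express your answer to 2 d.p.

Required SEM = 7.1 / 1.96 ≃ 3.6224
r = 1 − (3.6224/6.3)² ≃ 1 − 0.3306 ≃ 0.6694

0.67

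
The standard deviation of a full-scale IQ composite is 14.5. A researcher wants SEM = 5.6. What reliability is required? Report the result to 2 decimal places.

r = 1 − (SEM / SD)² = 1 − (5.600 / 14.5)² ≃ 1 − 0.149 ≃ 0.851

0.85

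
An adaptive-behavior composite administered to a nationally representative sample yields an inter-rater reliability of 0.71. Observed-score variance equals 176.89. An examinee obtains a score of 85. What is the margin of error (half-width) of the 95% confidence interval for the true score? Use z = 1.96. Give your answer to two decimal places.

σ = 176.89^(1/2) = 13.3000
SEM = 13.3000 * √(1 − 0.7100) = 13.3000 * √0.2900 ≈ 13.3000 * 0.5385 ≈ 7.1623
1.96 * SEM ≈ 14.0380

14.04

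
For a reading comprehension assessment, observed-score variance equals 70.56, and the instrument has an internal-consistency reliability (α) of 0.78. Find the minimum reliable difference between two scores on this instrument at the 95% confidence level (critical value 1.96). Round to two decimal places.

10.92

SD = √70.56 = 8.400
SEM = 8.400 * √(1 − 0.780) = 8.400 * √0.220 ≈ 8.400 * 0.469 ≈ 3.940
Standard error of the difference = 3.940·√2 ≈ 5.572
Smallest detectable difference = 1.96*5.572 ≈ 10.921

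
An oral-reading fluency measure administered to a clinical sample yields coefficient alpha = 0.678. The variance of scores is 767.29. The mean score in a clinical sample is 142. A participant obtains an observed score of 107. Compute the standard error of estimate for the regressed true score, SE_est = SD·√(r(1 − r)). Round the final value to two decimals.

12.94

SD = √767.29 ≈ 27.700
SE_est = SD · √(r(1 − r)) = 27.700 · √0.218 ≈ 27.700 · 0.467 ≈ 12.943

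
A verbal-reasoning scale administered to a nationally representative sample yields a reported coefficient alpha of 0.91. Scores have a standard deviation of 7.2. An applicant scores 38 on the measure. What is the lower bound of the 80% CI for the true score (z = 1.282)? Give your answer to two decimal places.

35.23

SEM = 7.200 × √(1 − 0.910) = 7.200 × √0.090 ≈ 7.200 × 0.300 ≈ 2.160
1.282 × SEM ≈ 2.769
Lower limit = 38 − 2.769 ≈ 35.231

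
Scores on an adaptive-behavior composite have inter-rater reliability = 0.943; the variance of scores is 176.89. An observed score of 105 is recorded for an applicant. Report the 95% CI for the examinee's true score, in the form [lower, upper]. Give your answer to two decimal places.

[98.78, 111.22]

σ = 176.89^(1/2) = 13.300
SEM = 13.300 · √(1 − 0.943) = 13.300 · √0.057 ≈ 13.300 · 0.239 ≈ 3.175
Margin = 1.96 · 3.175 ≈ 6.224
95% CI: 105 ± 6.224 = [98.776, 111.224]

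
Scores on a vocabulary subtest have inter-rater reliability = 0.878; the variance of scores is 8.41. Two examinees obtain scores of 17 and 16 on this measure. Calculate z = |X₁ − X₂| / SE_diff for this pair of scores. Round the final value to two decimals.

0.70

SD = √8.41 = 2.9000
SEM = 2.9000 × √(1 − 0.8780) = 2.9000 × √0.1220 ≃ 2.9000 × 0.3493 ≃ 1.0129
Standard error of the difference = 1.0129·√2 ≃ 1.4325
z = |17 − 16| / 1.4325 = 1 / 1.4325 ≃ 0.6981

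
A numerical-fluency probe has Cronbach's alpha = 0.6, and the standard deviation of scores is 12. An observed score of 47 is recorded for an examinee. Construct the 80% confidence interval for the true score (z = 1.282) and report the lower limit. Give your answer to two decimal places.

37.27

SEM = 12.000 × √(1 − 0.600) = 12.000 × √0.400 ≈ 12.000 × 0.632 ≈ 7.589
Margin = 1.282 × 7.589 ≈ 9.730
Lower limit = 47 − 9.730 ≈ 37.270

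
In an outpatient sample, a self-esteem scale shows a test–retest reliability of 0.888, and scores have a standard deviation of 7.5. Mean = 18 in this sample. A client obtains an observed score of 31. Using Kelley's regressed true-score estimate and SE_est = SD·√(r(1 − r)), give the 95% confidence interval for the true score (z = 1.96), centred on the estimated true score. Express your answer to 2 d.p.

[24.91, 34.18]

T̂ = r·X + (1 − r)·M = 0.8880·31 + 0.1120·18 = 27.5280 + 2.0160 ≈ 29.5440
SE_est = SD · √(r(1 − r)) = 7.5000 · √0.0995 ≈ 7.5000 · 0.3154 ≈ 2.3652
CI = 29.5440 ± 1.96 · 2.3652 → [24.9081, 34.1799]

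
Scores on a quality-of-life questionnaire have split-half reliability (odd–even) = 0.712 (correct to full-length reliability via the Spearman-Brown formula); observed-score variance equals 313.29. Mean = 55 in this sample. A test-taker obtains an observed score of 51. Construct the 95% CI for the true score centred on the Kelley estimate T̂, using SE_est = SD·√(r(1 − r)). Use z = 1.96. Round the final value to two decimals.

SD = √313.29 ≈ 17.700
Spearman-Brown: r = 2(0.712) / (1 + 0.712) = 1.424 / 1.712 ≈ 0.832
Estimated true score = 0.832×51 + (1 − 0.832)×55 ≈ 51.673
SE_est = 17.700·√[r(1 − r)] ≈ 6.621
95% CI: 51.673 ± 12.977 ≈ (38.696, 64.650)

[38.70, 64.65]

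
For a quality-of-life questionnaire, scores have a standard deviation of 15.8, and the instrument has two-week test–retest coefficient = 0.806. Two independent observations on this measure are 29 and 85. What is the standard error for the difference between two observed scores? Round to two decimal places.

9.84

SEM = 15.8000 * √(1 − 0.8060) = 15.8000 * √0.1940 ≃ 15.8000 * 0.4405 ≃ 6.9592
SE_diff = SEM * √2 ≃ 6.9592 * 1.4142 ≃ 9.8418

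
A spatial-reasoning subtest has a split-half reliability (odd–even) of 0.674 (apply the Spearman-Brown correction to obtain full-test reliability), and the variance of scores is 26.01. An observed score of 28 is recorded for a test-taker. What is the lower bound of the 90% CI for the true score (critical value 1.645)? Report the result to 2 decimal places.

σ = 26.01^(1/2) = 5.10000
r_full = 2·0.674 / (1 + 0.674) ≈ 0.80526
SEM = 5.10000 * √(1 − 0.80526) = 5.10000 * √0.19474 ≈ 5.10000 * 0.44130 ≈ 2.25062
1.645 * SEM ≈ 3.70226
Lower bound: 28 − 3.70226 = 24.29774

24.30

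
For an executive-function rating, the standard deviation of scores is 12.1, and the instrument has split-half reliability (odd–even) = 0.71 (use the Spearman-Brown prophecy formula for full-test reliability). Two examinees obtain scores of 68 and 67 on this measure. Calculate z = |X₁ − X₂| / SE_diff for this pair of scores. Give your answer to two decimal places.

Full-length reliability (Spearman-Brown) = 2(0.71)/(1+0.71) ≈ 0.8304
SEM = 12.1000 * √(1 − 0.8304) = 12.1000 * √0.1696 ≈ 12.1000 * 0.4118 ≈ 4.9829
SE_diff = SEM * √2 ≈ 4.9829 * 1.4142 ≈ 7.0470
z = 1 / 7.0470 ≈ 0.1419

0.14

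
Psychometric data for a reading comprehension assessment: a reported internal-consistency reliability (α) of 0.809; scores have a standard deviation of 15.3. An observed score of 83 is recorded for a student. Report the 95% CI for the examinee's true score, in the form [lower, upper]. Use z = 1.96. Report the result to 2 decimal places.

SEM = 15.300 × √(1 − 0.809) = 15.300 × √0.191 ≈ 15.300 × 0.437 ≈ 6.687
Half-width = 1.96×6.687 ≈ 13.106
Interval: (69.894, 96.106)

[69.89, 96.11]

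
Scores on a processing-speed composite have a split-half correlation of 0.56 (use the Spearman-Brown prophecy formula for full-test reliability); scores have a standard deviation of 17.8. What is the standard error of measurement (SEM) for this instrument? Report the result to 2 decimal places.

Spearman-Brown: r = 2(0.56) / (1 + 0.56) = 1.1200 / 1.5600 ≃ 0.7179
SEM = 17.8000 * √(1 − 0.7179) = 17.8000 * √0.2821 ≃ 17.8000 * 0.5311 ≃ 9.4533

9.45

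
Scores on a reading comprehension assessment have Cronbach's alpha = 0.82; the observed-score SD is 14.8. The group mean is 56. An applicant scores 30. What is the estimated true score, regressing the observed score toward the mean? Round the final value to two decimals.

T̂ = 0.8200(30) + 0.1800(56) ≈ 34.6800

34.68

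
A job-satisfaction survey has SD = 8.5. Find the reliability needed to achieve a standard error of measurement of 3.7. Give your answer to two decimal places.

0.81

Required reliability = 1 − (SEM/SD)² = 1 − 0.189 ≈ 0.811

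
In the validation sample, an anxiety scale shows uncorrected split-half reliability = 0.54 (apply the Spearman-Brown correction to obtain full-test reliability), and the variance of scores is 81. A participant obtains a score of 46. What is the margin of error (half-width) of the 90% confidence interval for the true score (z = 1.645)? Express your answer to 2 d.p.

SD = √81 ≈ 9.000
Spearman-Brown: r = 2(0.54) / (1 + 0.54) = 1.080 / 1.540 ≈ 0.701
The standard error of measurement is 9.000·√(1 − 0.701) ≈ 9.000·0.547 ≈ 4.919.
1.645 · SEM ≈ 8.091

8.09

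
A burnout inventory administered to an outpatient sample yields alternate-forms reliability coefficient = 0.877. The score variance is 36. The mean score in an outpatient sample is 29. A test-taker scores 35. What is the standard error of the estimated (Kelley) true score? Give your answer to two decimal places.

1.97

σ = 36^(1/2) = 6.00000
SE_est = SD · √(r(1 − r)) = 6.00000 · √0.10787 ≈ 6.00000 · 0.32844 ≈ 1.97062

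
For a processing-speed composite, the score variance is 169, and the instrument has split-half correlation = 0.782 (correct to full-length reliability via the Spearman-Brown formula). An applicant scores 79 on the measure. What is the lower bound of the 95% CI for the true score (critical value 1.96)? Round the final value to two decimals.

70.09

σ = 169^(1/2) = 13.0000
Spearman-Brown: r = 2(0.782) / (1 + 0.782) = 1.5640 / 1.7820 ≈ 0.8777
SEM = 13.0000 · √(1 − 0.8777) = 13.0000 · √0.1223 ≈ 13.0000 · 0.3498 ≈ 4.5469
1.96 · SEM ≈ 8.9120
Lower bound: 79 − 8.9120 = 70.0880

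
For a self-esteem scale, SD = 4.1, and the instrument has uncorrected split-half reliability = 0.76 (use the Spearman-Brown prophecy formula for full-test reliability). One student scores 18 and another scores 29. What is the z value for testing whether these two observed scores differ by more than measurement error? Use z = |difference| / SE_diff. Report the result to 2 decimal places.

5.14

r_full = 2·0.76 / (1 + 0.76) ≃ 0.8636
The standard error of measurement is 4.1000·√(1 − 0.8636) ≃ 4.1000·0.3693 ≃ 1.5140.
SE_diff = SEM · √2 ≃ 1.5140 · 1.4142 ≃ 2.1412
z = 11 / 2.1412 ≃ 5.1374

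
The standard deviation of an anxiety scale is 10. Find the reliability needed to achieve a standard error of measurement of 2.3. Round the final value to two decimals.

Required reliability = 1 − (SEM/SD)² = 1 − 0.053 ≈ 0.947

0.95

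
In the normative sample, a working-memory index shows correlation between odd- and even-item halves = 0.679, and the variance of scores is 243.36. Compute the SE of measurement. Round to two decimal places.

SD = √243.36 = 15.6000
r_full = 2·0.679 / (1 + 0.679) ≃ 0.8088
The standard error of measurement is 15.6000*√(1 − 0.8088) ≃ 15.6000*0.4372 ≃ 6.8211.

6.82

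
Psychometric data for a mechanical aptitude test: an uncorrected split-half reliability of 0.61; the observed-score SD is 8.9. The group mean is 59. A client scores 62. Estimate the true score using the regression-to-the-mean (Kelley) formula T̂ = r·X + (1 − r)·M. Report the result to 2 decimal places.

Spearman-Brown: r = 2(0.61) / (1 + 0.61) = 1.22000 / 1.61000 ≈ 0.75776
T̂ = 0.75776(62) + 0.24224(59) ≈ 61.27329

61.27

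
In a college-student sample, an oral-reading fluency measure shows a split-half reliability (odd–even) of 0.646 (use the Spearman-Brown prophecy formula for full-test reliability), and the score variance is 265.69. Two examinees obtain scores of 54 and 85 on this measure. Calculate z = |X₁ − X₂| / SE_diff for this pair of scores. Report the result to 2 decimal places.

2.90

SD = √265.69 ≈ 16.300
r_full = 2·0.646 / (1 + 0.646) ≈ 0.785
SEM = 16.300*√(1 − 0.785) ≈ 7.559
SE_diff = √2 * SEM ≈ 10.690
z = |54 − 85| / 10.690 = 31 / 10.690 ≈ 2.900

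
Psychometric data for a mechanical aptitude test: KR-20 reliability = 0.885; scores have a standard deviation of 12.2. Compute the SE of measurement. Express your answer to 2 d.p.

4.14

SEM = 12.20000 · √(1 − 0.88500) = 12.20000 · √0.11500 ≃ 12.20000 · 0.33912 ≃ 4.13722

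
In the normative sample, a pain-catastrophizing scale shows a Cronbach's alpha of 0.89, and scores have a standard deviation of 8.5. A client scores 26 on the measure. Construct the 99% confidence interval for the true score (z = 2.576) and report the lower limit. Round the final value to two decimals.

18.74

SEM = 8.500 × √(1 − 0.890) = 8.500 × √0.110 ≈ 8.500 × 0.332 ≈ 2.819
2.576 × SEM ≈ 7.262
Lower bound: 26 − 7.262 = 18.738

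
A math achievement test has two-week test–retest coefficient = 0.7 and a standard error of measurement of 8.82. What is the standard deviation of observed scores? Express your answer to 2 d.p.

SD = SEM / √(1 − r) = 8.82 / √0.3000 ≈ 8.82 / 0.5477 ≈ 16.1030

16.10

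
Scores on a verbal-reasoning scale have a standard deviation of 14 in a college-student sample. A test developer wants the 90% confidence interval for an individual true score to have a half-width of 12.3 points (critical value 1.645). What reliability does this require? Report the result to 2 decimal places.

Required SEM = 12.3 / 1.645 ≈ 7.4772
Required reliability = 1 − (SEM/SD)² = 1 − 0.2852 ≈ 0.7148

0.71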